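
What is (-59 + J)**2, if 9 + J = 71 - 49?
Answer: 2116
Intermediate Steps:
J = 13 (J = -9 + (71 - 49) = -9 + 22 = 13)
(-59 + J)**2 = (-59 + 13)**2 = (-46)**2 = 2116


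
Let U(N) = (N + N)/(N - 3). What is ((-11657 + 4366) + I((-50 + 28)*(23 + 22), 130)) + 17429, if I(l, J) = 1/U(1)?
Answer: 10137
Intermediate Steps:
U(N) = 2*N/(-3 + N) (U(N) = (2*N)/(-3 + N) = 2*N/(-3 + N))
I(l, J) = -1 (I(l, J) = 1/(2*1/(-3 + 1)) = 1/(2*1/(-2)) = 1/(2*1*(-½)) = 1/(-1) = -1)
((-11657 + 4366) + I((-50 + 28)*(23 + 22), 130)) + 17429 = ((-11657 + 4366) - 1) + 17429 = (-7291 - 1) + 17429 = -7292 + 17429 = 10137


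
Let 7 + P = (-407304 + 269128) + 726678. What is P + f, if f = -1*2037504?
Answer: -1449009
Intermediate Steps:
P = 588495 (P = -7 + ((-407304 + 269128) + 726678) = -7 + (-138176 + 726678) = -7 + 588502 = 588495)
f = -2037504
P + f = 588495 - 2037504 = -1449009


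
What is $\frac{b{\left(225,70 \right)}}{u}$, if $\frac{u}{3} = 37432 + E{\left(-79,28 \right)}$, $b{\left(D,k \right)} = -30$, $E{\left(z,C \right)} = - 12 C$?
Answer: $- \frac{5}{18548} \approx -0.00026957$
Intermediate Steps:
$u = 111288$ ($u = 3 \left(37432 - 336\right) = 3 \cdot 37096 = 111288$)
$\frac{b{\left(225,70 \right)}}{u} = - \frac{30}{111288} = \left(-30\right) \frac{1}{111288} = - \frac{5}{18548}$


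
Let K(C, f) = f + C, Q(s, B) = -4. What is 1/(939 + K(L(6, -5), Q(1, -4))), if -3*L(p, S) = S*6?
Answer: 1/945 ≈ 0.0010582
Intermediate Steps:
L(p, S) = -2*S (L(p, S) = -S*6/3 = -2*S)
K(C, f) = C + f
1/(939 + K(L(6, -5), Q(1, -4))) = 1/(939 + (-2*(-5) - 4)) = 1/(939 + (10 - 4)) = 1/(939 + 6) = 1/945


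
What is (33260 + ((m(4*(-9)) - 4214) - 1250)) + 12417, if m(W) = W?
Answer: 40177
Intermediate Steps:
(33260 + ((m(4*(-9)) - 4214) - 1250)) + 12417 = (33260 + ((4*(-9) - 4214) - 1250)) + 12417 = (33260 + ((-36 - 4214) - 1250)) + 12417 = (33260 + (-4250 - 1250)) + 12417 = (33260 - 5500) + 12417 = 27760 + 12417 = 40177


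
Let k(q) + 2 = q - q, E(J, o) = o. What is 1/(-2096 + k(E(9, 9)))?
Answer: -1/2098 ≈ -0.00047664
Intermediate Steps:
k(q) = -2 (k(q) = -2 + (q - q) = -2 + 0 = -2)
1/(-2096 + k(E(9, 9))) = 1/(-2096 - 2) = 1/(-2098) = -1/2098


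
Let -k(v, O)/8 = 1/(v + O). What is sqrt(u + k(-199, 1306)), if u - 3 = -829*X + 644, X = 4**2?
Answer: I*sqrt(1717944321)/369 ≈ 112.33*I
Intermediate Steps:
X = 16
k(v, O) = -8/(O + v) (k(v, O) = -8/(v + O) = -8/(O + v))
u = -12617 (u = 3 + (-829*16 + 644) = 3 + (-13264 + 644) = 3 - 12620 = -12617)
sqrt(u + k(-199, 1306)) = sqrt(-12617 - 8/(1306 - 199)) = sqrt(-12617 - 8/1107) = sqrt(-13967027/1107) = I*sqrt(1717944321)/369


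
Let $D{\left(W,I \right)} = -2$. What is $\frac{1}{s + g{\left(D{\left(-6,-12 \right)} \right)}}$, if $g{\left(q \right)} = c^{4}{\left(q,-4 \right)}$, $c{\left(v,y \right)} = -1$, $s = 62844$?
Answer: $\frac{1}{62845} \approx 1.5912 \cdot 10^{-5}$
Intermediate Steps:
$g{\left(q \right)} = 1$ ($g{\left(q \right)} = \left(-1\right)^{4} = 1$)
$\frac{1}{s + g{\left(D{\left(-6,-12 \right)} \right)}} = \frac{1}{62844 + 1} = \frac{1}{62845}$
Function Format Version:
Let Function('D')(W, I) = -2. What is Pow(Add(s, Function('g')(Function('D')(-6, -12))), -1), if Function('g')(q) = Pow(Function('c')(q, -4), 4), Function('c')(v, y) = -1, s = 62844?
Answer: Rational(1, 62845) ≈ 1.5912e-5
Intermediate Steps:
Function('g')(q) = 1 (Function('g')(q) = Pow(-1, 4) = 1)
Pow(Add(s, Function('g')(Function('D')(-6, -12))), -1) = Pow(Add(62844, 1), -1) = Pow(62845, -1) = Rational(1, 62845)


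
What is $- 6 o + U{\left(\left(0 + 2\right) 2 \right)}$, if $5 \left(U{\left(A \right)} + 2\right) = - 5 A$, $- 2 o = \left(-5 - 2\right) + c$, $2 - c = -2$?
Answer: $-15$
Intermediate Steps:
$c = 4$ ($c = 2 - -2 = 2 + 2 = 4$)
$o = \frac{3}{2}$ ($o = - \frac{\left(-5 - 2\right) + 4}{2} = - \frac{-7 + 4}{2} = \left(- \frac{1}{2}\right) \left(-3\right) = \frac{3}{2} \approx 1.5$)
$U{\left(A \right)} = -2 - A$ ($U{\left(A \right)} = -2 + \frac{\left(-5\right) A}{5} = -2 - A$)
$- 6 o + U{\left(\left(0 + 2\right) 2 \right)} = \left(-6\right) \frac{3}{2} - \left(2 + \left(0 + 2\right) 2\right) = -9 - \left(2 + 2 \cdot 2\right) = -9 - 6 = -15$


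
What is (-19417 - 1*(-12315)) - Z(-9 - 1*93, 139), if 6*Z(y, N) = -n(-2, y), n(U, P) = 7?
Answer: -42605/6 ≈ -7100.8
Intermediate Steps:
Z(y, N) = -7/6 (Z(y, N) = (-1*7)/6 = (⅙)*(-7) = -7/6)
(-19417 - 1*(-12315)) - Z(-9 - 1*93, 139) = (-19417 - 1*(-12315)) - 1*(-7/6) = (-19417 + 12315) + 7/6 = -7102 + 7/6 = -42605/6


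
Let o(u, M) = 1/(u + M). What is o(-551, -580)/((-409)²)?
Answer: -1/189194811 ≈ -5.2856e-9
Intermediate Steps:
o(u, M) = 1/(M + u)
o(-551, -580)/((-409)²) = 1/((-580 - 551)*((-409)²)) = 1/(-1131*167281) = -1/1131*1/167281 = -1/189194811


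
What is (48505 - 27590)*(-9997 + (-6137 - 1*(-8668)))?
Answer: -156151390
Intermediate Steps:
(48505 - 27590)*(-9997 + (-6137 - 1*(-8668))) = 20915*(-9997 + (-6137 + 8668)) = 20915*(-9997 + 2531) = 20915*(-7466) = -156151390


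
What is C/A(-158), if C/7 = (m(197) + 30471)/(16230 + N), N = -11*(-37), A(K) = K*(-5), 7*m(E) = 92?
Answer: 213389/13143230 ≈ 0.016236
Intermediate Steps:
m(E) = 92/7 (m(E) = (⅐)*92 = 92/7)
A(K) = -5*K
N = 407
C = 213389/16637 (C = 7*((92/7 + 30471)/(16230 + 407)) = 7*((213389/7)/16637) = 7*((213389/7)*(1/16637)) = 7*(213389/116459) = 213389/16637 ≈ 12.826)
C/A(-158) = 213389/(16637*((-5*(-158)))) = (213389/16637)/790 = (213389/16637)*(1/790) = 213389/13143230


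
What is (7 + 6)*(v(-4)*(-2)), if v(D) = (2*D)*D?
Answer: -832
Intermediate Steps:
v(D) = 2*D²
(7 + 6)*(v(-4)*(-2)) = (7 + 6)*((2*(-4)²)*(-2)) = 13*((2*16)*(-2)) = 13*(32*(-2)) = 13*(-64) = -832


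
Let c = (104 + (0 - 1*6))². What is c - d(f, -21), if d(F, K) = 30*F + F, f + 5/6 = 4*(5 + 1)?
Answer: 53315/6 ≈ 8885.8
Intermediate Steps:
f = 139/6 (f = -⅚ + 4*(5 + 1) = -⅚ + 4*6 = -⅚ + 24 = 139/6 ≈ 23.167)
d(F, K) = 31*F
c = 9604 (c = (104 + (0 - 6))² = (104 - 6)² = 98² = 9604)
c - d(f, -21) = 9604 - 31*139/6 = 9604 - 1*4309/6 = 9604 - 4309/6 = 53315/6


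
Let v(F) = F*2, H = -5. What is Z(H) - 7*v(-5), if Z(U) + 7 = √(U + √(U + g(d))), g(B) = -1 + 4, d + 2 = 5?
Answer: 63 + √(-5 + I*√2) ≈ 63.313 + 2.2579*I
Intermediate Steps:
d = 3 (d = -2 + 5 = 3)
g(B) = 3
Z(U) = -7 + √(U + √(3 + U)) (Z(U) = -7 + √(U + √(U + 3)) = -7 + √(U + √(3 + U)))
v(F) = 2*F
Z(H) - 7*v(-5) = (-7 + √(-5 + √(3 - 5))) - 14*(-5) = (-7 + √(-5 + √(-2))) - 7*(-10) = (-7 + √(-5 + I*√2)) + 70 = 63 + √(-5 + I*√2)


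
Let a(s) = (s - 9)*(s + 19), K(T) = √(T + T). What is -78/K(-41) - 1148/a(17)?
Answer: -287/72 + 39*I*√82/41 ≈ -3.9861 + 8.6137*I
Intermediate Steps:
K(T) = √2*√T (K(T) = √(2*T) = √2*√T)
a(s) = (-9 + s)*(19 + s)
-78/K(-41) - 1148/a(17) = -78*(-I*√82/82) - 1148/(-171 + 17² + 10*17) = -78*(-I*√82/82) - 1148/(-171 + 289 + 170) = -78*(-I*√82/82) - 1148/288 = -(-39)*I*√82/41 - 1148*1/288 = 39*I*√82/41 - 287/72 = -287/72 + 39*I*√82/41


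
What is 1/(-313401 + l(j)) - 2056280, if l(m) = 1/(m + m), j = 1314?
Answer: -1693588865306188/823617827 ≈ -2.0563e+6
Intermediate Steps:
l(m) = 1/(2*m)
1/(-313401 + l(j)) - 2056280 = 1/(-313401 + (½)/1314) - 2056280 = 1/(-313401 + (½)*(1/1314)) - 2056280 = 1/(-313401 + 1/2628) - 2056280 = 1/(-823617827/2628) - 2056280 = -2628/823617827 - 2056280 = -1693588865306188/823617827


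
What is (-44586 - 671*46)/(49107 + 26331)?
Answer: -37726/37719 ≈ -1.0002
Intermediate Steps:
(-44586 - 671*46)/(49107 + 26331) = (-44586 - 30866)/75438 = -75452*1/75438 = -37726/37719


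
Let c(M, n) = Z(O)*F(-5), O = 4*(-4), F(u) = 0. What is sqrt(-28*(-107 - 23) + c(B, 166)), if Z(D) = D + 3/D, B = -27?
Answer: 2*sqrt(910) ≈ 60.332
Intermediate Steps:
O = -16
c(M, n) = 0 (c(M, n) = (-16 + 3/(-16))*0 = (-16 + 3*(-1/16))*0 = (-16 - 3/16)*0 = -259/16*0 = 0)
sqrt(-28*(-107 - 23) + c(B, 166)) = sqrt(-28*(-107 - 23) + 0) = sqrt(-28*(-130) + 0) = sqrt(3640 + 0) = sqrt(3640) = 2*sqrt(910)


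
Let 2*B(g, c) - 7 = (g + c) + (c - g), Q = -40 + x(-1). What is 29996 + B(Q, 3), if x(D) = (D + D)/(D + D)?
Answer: 60005/2 ≈ 30003.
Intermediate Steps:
x(D) = 1 (x(D) = (2*D)/((2*D)) = (2*D)*(1/(2*D)) = 1)
Q = -39 (Q = -40 + 1 = -39)
B(g, c) = 7/2 + c (B(g, c) = 7/2 + ((g + c) + (c - g))/2 = 7/2 + ((c + g) + (c - g))/2 = 7/2 + (2*c)/2 = 7/2 + c)
29996 + B(Q, 3) = 29996 + (7/2 + 3) = 29996 + 13/2 = 60005/2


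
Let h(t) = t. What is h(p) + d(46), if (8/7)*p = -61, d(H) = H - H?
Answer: -427/8 ≈ -53.375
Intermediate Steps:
d(H) = 0
p = -427/8 (p = (7/8)*(-61) = -427/8 ≈ -53.375)
h(p) + d(46) = -427/8 + 0 = -427/8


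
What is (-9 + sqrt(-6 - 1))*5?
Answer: -45 + 5*I*sqrt(7) ≈ -45.0 + 13.229*I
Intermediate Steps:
(-9 + sqrt(-6 - 1))*5 = (-9 + sqrt(-7))*5 = (-9 + I*sqrt(7))*5 = -45 + 5*I*sqrt(7)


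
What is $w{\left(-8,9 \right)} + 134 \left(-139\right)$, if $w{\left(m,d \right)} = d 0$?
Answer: $-18626$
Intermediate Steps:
$w{\left(m,d \right)} = 0$
$w{\left(-8,9 \right)} + 134 \left(-139\right) = 0 + 134 \left(-139\right) = 0 - 18626 = -18626$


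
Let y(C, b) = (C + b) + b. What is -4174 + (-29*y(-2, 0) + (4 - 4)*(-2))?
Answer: -4116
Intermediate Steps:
y(C, b) = C + 2*b
-4174 + (-29*y(-2, 0) + (4 - 4)*(-2)) = -4174 + (-29*(-2 + 2*0) + (4 - 4)*(-2)) = -4174 + (-29*(-2 + 0) + 0*(-2)) = -4174 + (-29*(-2) + 0) = -4174 + (58 + 0) = -4174 + 58 = -4116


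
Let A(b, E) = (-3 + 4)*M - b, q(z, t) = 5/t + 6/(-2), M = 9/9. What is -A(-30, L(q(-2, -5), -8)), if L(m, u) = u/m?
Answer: -31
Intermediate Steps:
M = 1 (M = 9*(1/9) = 1)
q(z, t) = -3 + 5/t (q(z, t) = 5/t + 6*(-1/2) = 5/t - 3 = -3 + 5/t)
A(b, E) = 1 - b (A(b, E) = (-3 + 4)*1 - b = 1*1 - b = 1 - b)
-A(-30, L(q(-2, -5), -8)) = -(1 - 1*(-30)) = -(1 + 30) = -1*31 = -31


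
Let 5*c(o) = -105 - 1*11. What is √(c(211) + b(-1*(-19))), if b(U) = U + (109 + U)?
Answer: √3095/5 ≈ 11.127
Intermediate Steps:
c(o) = -116/5 (c(o) = (-105 - 1*11)/5 = (-105 - 11)/5 = (⅕)*(-116) = -116/5)
b(U) = 109 + 2*U
√(c(211) + b(-1*(-19))) = √(-116/5 + (109 + 2*(-1*(-19)))) = √(-116/5 + (109 + 2*19)) = √(-116/5 + (109 + 38)) = √(-116/5 + 147) = √(619/5) = √3095/5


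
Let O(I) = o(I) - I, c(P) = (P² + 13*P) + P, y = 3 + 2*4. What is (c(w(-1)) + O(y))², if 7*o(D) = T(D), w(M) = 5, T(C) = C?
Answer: 358801/49 ≈ 7322.5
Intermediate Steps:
o(D) = D/7
y = 11 (y = 3 + 8 = 11)
c(P) = P² + 14*P
O(I) = -6*I/7 (O(I) = I/7 - I = -6*I/7)
(c(w(-1)) + O(y))² = (5*(14 + 5) - 6/7*11)² = (5*19 - 66/7)² = (95 - 66/7)² = (599/7)² = 358801/49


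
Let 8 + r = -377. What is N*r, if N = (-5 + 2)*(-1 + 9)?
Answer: 9240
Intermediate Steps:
r = -385 (r = -8 - 377 = -385)
N = -24 (N = -3*8 = -24)
N*r = -24*(-385) = 9240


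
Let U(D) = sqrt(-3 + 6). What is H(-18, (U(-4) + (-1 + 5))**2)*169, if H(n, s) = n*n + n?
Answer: 51714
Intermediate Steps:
U(D) = sqrt(3)
H(n, s) = n + n**2 (H(n, s) = n**2 + n = n + n**2)
H(-18, (U(-4) + (-1 + 5))**2)*169 = -18*(1 - 18)*169 = -18*(-17)*169 = 306*169 = 51714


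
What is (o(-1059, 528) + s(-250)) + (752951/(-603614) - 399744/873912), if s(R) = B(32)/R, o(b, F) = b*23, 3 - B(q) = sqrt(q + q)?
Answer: -6692364924492367/274742457275 ≈ -24359.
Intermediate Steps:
B(q) = 3 - sqrt(2)*sqrt(q) (B(q) = 3 - sqrt(q + q) = 3 - sqrt(2*q) = 3 - sqrt(2)*sqrt(q))
o(b, F) = 23*b
s(R) = -5/R (s(R) = (3 - sqrt(2)*sqrt(32))/R = (3 - sqrt(2)*4*sqrt(2))/R = (3 - 8)/R = -5/R)
(o(-1059, 528) + s(-250)) + (752951/(-603614) - 399744/873912) = (23*(-1059) - 5/(-250)) + (752951/(-603614) - 399744/873912) = (-24357 - 5*(-1/250)) + (752951*(-1/603614) - 399744*1/873912) = (-24357 + 1/50) + (-752951/603614 - 16656/36413) = -1217849/50 - 37470999547/21979396582 = -6692364924492367/274742457275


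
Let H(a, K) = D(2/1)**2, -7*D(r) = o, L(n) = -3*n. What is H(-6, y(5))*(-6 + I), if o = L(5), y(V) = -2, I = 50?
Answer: 9900/49 ≈ 202.04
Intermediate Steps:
o = -15 (o = -3*5 = -15)
D(r) = 15/7 (D(r) = -1/7*(-15) = 15/7)
H(a, K) = 225/49 (H(a, K) = (15/7)**2 = 225/49)
H(-6, y(5))*(-6 + I) = 225*(-6 + 50)/49 = (225/49)*44 = 9900/49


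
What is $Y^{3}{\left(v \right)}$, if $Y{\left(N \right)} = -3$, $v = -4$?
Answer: $-27$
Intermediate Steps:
$Y^{3}{\left(v \right)} = \left(-3\right)^{3} = -27$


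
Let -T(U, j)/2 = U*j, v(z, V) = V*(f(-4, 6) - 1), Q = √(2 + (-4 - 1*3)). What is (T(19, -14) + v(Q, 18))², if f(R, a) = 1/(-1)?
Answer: 246016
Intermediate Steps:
Q = I*√5 (Q = √(2 + (-4 - 3)) = √(2 - 7) = √(-5) = I*√5 ≈ 2.2361*I)
f(R, a) = -1
v(z, V) = -2*V (v(z, V) = V*(-1 - 1) = V*(-2) = -2*V)
T(U, j) = -2*U*j
(T(19, -14) + v(Q, 18))² = (-2*19*(-14) - 2*18)² = (532 - 36)² = 496² = 246016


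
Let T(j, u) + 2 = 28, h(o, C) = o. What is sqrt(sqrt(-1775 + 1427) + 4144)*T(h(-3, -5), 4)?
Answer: 26*sqrt(4144 + 2*I*sqrt(87)) ≈ 1673.7 + 3.7672*I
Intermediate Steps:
T(j, u) = 26 (T(j, u) = -2 + 28 = 26)
sqrt(sqrt(-1775 + 1427) + 4144)*T(h(-3, -5), 4) = sqrt(sqrt(-1775 + 1427) + 4144)*26 = sqrt(sqrt(-348) + 4144)*26 = sqrt(2*I*sqrt(87) + 4144)*26 = sqrt(4144 + 2*I*sqrt(87))*26 = 26*sqrt(4144 + 2*I*sqrt(87))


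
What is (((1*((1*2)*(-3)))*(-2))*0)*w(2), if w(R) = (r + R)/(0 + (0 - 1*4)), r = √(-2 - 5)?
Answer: 0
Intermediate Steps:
r = I*√7 (r = √(-7) = I*√7 ≈ 2.6458*I)
w(R) = -R/4 - I*√7/4 (w(R) = (I*√7 + R)/(0 + (0 - 1*4)) = (R + I*√7)/(0 + (0 - 4)) = (R + I*√7)/(0 - 4) = (R + I*√7)/(-4) = (R + I*√7)*(-¼) = -R/4 - I*√7/4)
(((1*((1*2)*(-3)))*(-2))*0)*w(2) = (((1*((1*2)*(-3)))*(-2))*0)*(-¼*2 - I*√7/4) = (((1*(2*(-3)))*(-2))*0)*(-½ - I*√7/4) = (((1*(-6))*(-2))*0)*(-½ - I*√7/4) = (-6*(-2)*0)*(-½ - I*√7/4) = (12*0)*(-½ - I*√7/4) = 0*(-½ - I*√7/4) = 0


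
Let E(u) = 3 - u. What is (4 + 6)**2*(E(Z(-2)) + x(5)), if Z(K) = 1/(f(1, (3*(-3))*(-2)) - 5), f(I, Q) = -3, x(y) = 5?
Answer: 1625/2 ≈ 812.50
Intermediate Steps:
Z(K) = -1/8 (Z(K) = 1/(-3 - 5) = 1/(-8) = -1/8)
(4 + 6)**2*(E(Z(-2)) + x(5)) = (4 + 6)**2*((3 - 1*(-1/8)) + 5) = 10**2*((3 + 1/8) + 5) = 100*(25/8 + 5) = 100*(65/8) = 1625/2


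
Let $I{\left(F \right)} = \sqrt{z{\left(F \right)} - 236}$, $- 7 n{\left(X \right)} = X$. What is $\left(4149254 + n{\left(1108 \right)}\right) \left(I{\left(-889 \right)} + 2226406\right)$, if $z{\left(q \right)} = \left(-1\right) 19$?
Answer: $9237571592860 + \frac{29043670 i \sqrt{255}}{7} \approx 9.2376 \cdot 10^{12} + 6.6256 \cdot 10^{7} i$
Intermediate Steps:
$z{\left(q \right)} = -19$
$n{\left(X \right)} = - \frac{X}{7}$
$I{\left(F \right)} = i \sqrt{255}$ ($I{\left(F \right)} = \sqrt{-19 - 236} = \sqrt{-255} = i \sqrt{255}$)
$\left(4149254 + n{\left(1108 \right)}\right) \left(I{\left(-889 \right)} + 2226406\right) = \left(4149254 - \frac{1108}{7}\right) \left(i \sqrt{255} + 2226406\right) = \left(4149254 - \frac{1108}{7}\right) \left(2226406 + i \sqrt{255}\right) = \frac{29043670 \left(2226406 + i \sqrt{255}\right)}{7} = 9237571592860 + \frac{29043670 i \sqrt{255}}{7}$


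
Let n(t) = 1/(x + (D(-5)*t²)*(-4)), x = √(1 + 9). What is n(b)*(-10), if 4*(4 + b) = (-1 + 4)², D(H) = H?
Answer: -1960/11973 + 32*√10/11973 ≈ -0.15525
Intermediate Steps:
b = -7/4 (b = -4 + (-1 + 4)²/4 = -4 + (¼)*3² = -4 + (¼)*9 = -4 + 9/4 = -7/4 ≈ -1.7500)
x = √10 ≈ 3.1623
n(t) = 1/(√10 + 20*t²) (n(t) = 1/(√10 - 5*t²*(-4)) = 1/(√10 + 20*t²))
n(b)*(-10) = -10/(√10 + 20*(-7/4)²) = -10/(√10 + 20*(49/16)) = -10/(√10 + 245/4) = -10/(245/4 + √10)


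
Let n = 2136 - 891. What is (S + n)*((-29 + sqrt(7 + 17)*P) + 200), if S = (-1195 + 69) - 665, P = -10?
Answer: -93366 + 10920*sqrt(6) ≈ -66618.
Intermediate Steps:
S = -1791 (S = -1126 - 665 = -1791)
n = 1245
(S + n)*((-29 + sqrt(7 + 17)*P) + 200) = (-1791 + 1245)*((-29 + sqrt(7 + 17)*(-10)) + 200) = -546*((-29 + sqrt(24)*(-10)) + 200) = -546*((-29 + (2*sqrt(6))*(-10)) + 200) = -546*((-29 - 20*sqrt(6)) + 200) = -546*(171 - 20*sqrt(6)) = -93366 + 10920*sqrt(6)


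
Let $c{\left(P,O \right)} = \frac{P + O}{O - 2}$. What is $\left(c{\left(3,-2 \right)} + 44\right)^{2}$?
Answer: $\frac{30625}{16} \approx 1914.1$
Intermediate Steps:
$c{\left(P,O \right)} = \frac{O + P}{-2 + O}$
$\left(c{\left(3,-2 \right)} + 44\right)^{2} = \left(\frac{-2 + 3}{-2 - 2} + 44\right)^{2} = \left(\frac{1}{-4} \cdot 1 + 44\right)^{2} = \left(\left(- \frac{1}{4}\right) 1 + 44\right)^{2} = \left(- \frac{1}{4} + 44\right)^{2} = \left(\frac{175}{4}\right)^{2} = \frac{30625}{16}$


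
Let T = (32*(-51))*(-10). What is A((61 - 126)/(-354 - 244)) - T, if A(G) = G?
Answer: -750715/46 ≈ -16320.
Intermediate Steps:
T = 16320 (T = -1632*(-10) = 16320)
A((61 - 126)/(-354 - 244)) - T = (61 - 126)/(-354 - 244) - 1*16320 = -65/(-598) - 16320 = -65*(-1/598) - 16320 = 5/46 - 16320 = -750715/46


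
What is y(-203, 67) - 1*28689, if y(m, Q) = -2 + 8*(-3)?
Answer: -28715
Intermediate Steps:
y(m, Q) = -26 (y(m, Q) = -2 - 24 = -26)
y(-203, 67) - 1*28689 = -26 - 1*28689 = -26 - 28689 = -28715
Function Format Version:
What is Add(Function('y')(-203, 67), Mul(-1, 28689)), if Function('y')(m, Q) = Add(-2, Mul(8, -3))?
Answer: -28715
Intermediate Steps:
Function('y')(m, Q) = -26 (Function('y')(m, Q) = Add(-2, -24) = -26)
Add(Function('y')(-203, 67), Mul(-1, 28689)) = Add(-26, Mul(-1, 28689)) = Add(-26, -28689) = -28715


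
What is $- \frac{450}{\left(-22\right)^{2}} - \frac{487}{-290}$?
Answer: $\frac{13151}{17545} \approx 0.74956$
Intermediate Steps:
$- \frac{450}{\left(-22\right)^{2}} - \frac{487}{-290} = - \frac{450}{484} - - \frac{487}{290} = \left(-450\right) \frac{1}{484} + \frac{487}{290} = - \frac{225}{242} + \frac{487}{290} = \frac{13151}{17545}$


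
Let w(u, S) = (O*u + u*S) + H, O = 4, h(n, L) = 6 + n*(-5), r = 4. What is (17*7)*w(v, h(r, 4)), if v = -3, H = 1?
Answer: 3689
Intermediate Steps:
h(n, L) = 6 - 5*n
w(u, S) = 1 + 4*u + S*u (w(u, S) = (4*u + u*S) + 1 = (4*u + S*u) + 1 = 1 + 4*u + S*u)
(17*7)*w(v, h(r, 4)) = (17*7)*(1 + 4*(-3) + (6 - 5*4)*(-3)) = 119*(1 - 12 + (6 - 20)*(-3)) = 119*(1 - 12 - 14*(-3)) = 119*(1 - 12 + 42) = 119*31 = 3689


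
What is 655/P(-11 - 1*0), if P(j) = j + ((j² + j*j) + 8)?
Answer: 655/239 ≈ 2.7406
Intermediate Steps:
P(j) = 8 + j + 2*j² (P(j) = j + ((j² + j²) + 8) = j + (2*j² + 8) = j + (8 + 2*j²) = 8 + j + 2*j²)
655/P(-11 - 1*0) = 655/(8 + (-11 - 1*0) + 2*(-11 - 1*0)²) = 655/(8 + (-11 + 0) + 2*(-11 + 0)²) = 655/(8 - 11 + 2*(-11)²) = 655/(8 - 11 + 2*121) = 655/(8 - 11 + 242) = 655/239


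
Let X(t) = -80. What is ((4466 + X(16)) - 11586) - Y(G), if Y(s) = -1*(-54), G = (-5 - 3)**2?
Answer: -7254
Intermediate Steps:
G = 64 (G = (-8)**2 = 64)
Y(s) = 54
((4466 + X(16)) - 11586) - Y(G) = ((4466 - 80) - 11586) - 1*54 = (4386 - 11586) - 54 = -7200 - 54 = -7254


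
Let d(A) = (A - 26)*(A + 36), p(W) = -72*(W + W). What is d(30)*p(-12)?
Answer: 456192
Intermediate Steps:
p(W) = -144*W
d(A) = (-26 + A)*(36 + A)
d(30)*p(-12) = (-936 + 30² + 10*30)*(-144*(-12)) = (-936 + 900 + 300)*1728 = 264*1728 = 456192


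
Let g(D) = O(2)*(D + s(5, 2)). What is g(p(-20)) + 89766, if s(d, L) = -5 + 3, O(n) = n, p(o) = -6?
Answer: 89750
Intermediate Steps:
s(d, L) = -2
g(D) = -4 + 2*D (g(D) = 2*(D - 2) = 2*(-2 + D) = -4 + 2*D)
g(p(-20)) + 89766 = (-4 + 2*(-6)) + 89766 = (-4 - 12) + 89766 = -16 + 89766 = 89750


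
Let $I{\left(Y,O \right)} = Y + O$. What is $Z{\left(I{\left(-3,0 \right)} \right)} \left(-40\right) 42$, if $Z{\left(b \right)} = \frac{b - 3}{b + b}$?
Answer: $-1680$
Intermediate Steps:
$I{\left(Y,O \right)} = O + Y$
$Z{\left(b \right)} = \frac{-3 + b}{2 b}$
$Z{\left(I{\left(-3,0 \right)} \right)} \left(-40\right) 42 = \frac{-3 + \left(0 - 3\right)}{2 \left(0 - 3\right)} \left(-40\right) 42 = \frac{-3 - 3}{2 \left(-3\right)} \left(-40\right) 42 = \frac{1}{2} \left(- \frac{1}{3}\right) \left(-6\right) \left(-40\right) 42 = 1 \left(-40\right) 42 = \left(-40\right) 42 = -1680$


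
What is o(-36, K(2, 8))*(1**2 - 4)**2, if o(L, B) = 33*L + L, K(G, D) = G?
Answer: -11016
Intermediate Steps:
o(L, B) = 34*L
o(-36, K(2, 8))*(1**2 - 4)**2 = (34*(-36))*(1**2 - 4)**2 = -1224*(1 - 4)**2 = -1224*(-3)**2 = -1224*9 = -11016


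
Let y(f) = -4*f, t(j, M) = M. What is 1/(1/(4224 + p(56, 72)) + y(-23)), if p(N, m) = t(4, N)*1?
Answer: 4280/393761 ≈ 0.010870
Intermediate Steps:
p(N, m) = N (p(N, m) = N*1 = N)
1/(1/(4224 + p(56, 72)) + y(-23)) = 1/(1/(4224 + 56) - 4*(-23)) = 1/(1/4280 + 92) = 1/(393761/4280) = 4280/393761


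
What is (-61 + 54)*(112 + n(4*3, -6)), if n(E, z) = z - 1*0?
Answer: -742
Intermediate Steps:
n(E, z) = z (n(E, z) = z + 0 = z)
(-61 + 54)*(112 + n(4*3, -6)) = (-61 + 54)*(112 - 6) = -7*106 = -742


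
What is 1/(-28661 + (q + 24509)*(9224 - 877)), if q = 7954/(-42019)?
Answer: 42019/8594834423240 ≈ 4.8889e-9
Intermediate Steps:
q = -7954/42019 (q = 7954*(-1/42019) = -7954/42019 ≈ -0.18930)
1/(-28661 + (q + 24509)*(9224 - 877)) = 1/(-28661 + (-7954/42019 + 24509)*(9224 - 877)) = 1/(-28661 + (1029835717/42019)*8347) = 1/(-28661 + 8596038729799/42019) = 1/(8594834423240/42019) = 42019/8594834423240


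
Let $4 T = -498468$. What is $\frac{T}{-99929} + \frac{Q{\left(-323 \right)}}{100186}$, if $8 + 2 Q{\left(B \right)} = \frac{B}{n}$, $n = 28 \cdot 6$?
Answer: $\frac{4194752682389}{3363859562784} \approx 1.247$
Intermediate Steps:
$T = -124617$ ($T = \frac{1}{4} \left(-498468\right) = -124617$)
$n = 168$
$Q{\left(B \right)} = -4 + \frac{B}{336}$ ($Q{\left(B \right)} = -4 + \frac{B \frac{1}{168}}{2} = -4 + \frac{\frac{1}{168} B}{2} = -4 + \frac{B}{336}$)
$\frac{T}{-99929} + \frac{Q{\left(-323 \right)}}{100186} = - \frac{124617}{-99929} + \frac{-4 + \frac{1}{336} \left(-323\right)}{100186} = \left(-124617\right) \left(- \frac{1}{99929}\right) + \left(-4 - \frac{323}{336}\right) \frac{1}{100186} = \frac{124617}{99929} - \frac{1667}{33662496} = \frac{4194752682389}{3363859562784}$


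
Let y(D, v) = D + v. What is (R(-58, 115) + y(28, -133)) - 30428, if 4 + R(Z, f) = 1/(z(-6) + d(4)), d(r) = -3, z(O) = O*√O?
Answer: 2*(-91611*√6 + 45806*I)/(3*(-I + 2*√6)) ≈ -30537.0 + 0.065319*I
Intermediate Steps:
z(O) = O^(3/2)
R(Z, f) = -4 + 1/(-3 - 6*I*√6) (R(Z, f) = -4 + 1/((-6)^(3/2) - 3) = -4 + 1/(-6*I*√6 - 3) = -4 + 1/(-3 - 6*I*√6))
(R(-58, 115) + y(28, -133)) - 30428 = ((-24*√6 + 13*I)/(3*(-I + 2*√6)) + (28 - 133)) - 30428 = ((-24*√6 + 13*I)/(3*(-I + 2*√6)) - 105) - 30428 = (-105 + (-24*√6 + 13*I)/(3*(-I + 2*√6))) - 30428 = -30533 + (-24*√6 + 13*I)/(3*(-I + 2*√6))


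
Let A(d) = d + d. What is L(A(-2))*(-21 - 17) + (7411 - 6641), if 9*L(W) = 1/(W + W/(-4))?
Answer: 20828/27 ≈ 771.41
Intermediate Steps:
A(d) = 2*d
L(W) = 4/(27*W) (L(W) = 1/(9*(W + W/(-4))) = 1/(9*(W + W*(-¼))) = 1/(9*(W - W/4)) = 1/(9*((3*W/4))) = (4/(3*W))/9 = 4/(27*W))
L(A(-2))*(-21 - 17) + (7411 - 6641) = (4/(27*((2*(-2)))))*(-21 - 17) + (7411 - 6641) = ((4/27)/(-4))*(-38) + 770 = ((4/27)*(-¼))*(-38) + 770 = -1/27*(-38) + 770 = 38/27 + 770 = 20828/27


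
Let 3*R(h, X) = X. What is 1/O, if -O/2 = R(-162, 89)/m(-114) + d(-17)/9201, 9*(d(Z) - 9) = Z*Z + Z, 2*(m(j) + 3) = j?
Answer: 828090/811829 ≈ 1.0200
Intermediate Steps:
m(j) = -3 + j/2
d(Z) = 9 + Z/9 + Z²/9 (d(Z) = 9 + (Z*Z + Z)/9 = 9 + (Z² + Z)/9 = 9 + (Z + Z²)/9 = 9 + (Z/9 + Z²/9) = 9 + Z/9 + Z²/9)
R(h, X) = X/3
O = 811829/828090 (O = -2*(((⅓)*89)/(-3 + (½)*(-114)) + (9 + (⅑)*(-17) + (⅑)*(-17)²)/9201) = -2*(89/(3*(-3 - 57)) + (9 - 17/9 + (⅑)*289)*(1/9201)) = -2*((89/3)/(-60) + (9 - 17/9 + 289/9)*(1/9201)) = -2*((89/3)*(-1/60) + (353/9)*(1/9201)) = -2*(-89/180 + 353/82809) = -2*(-811829/1656180) = 811829/828090 ≈ 0.98036)
1/O = 1/(811829/828090) = 828090/811829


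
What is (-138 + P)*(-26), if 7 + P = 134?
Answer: 286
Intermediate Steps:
P = 127 (P = -7 + 134 = 127)
(-138 + P)*(-26) = (-138 + 127)*(-26) = -11*(-26) = 286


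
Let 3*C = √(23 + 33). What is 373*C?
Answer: 746*√14/3 ≈ 930.43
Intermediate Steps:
C = 2*√14/3 (C = √(23 + 33)/3 = √56/3 = (2*√14)/3 = 2*√14/3 ≈ 2.4944)
373*C = 373*(2*√14/3) = 746*√14/3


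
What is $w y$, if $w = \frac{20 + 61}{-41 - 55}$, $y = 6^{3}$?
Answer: $- \frac{729}{4} \approx -182.25$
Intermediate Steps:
$y = 216$
$w = - \frac{27}{32}$ ($w = \frac{81}{-96} = 81 \left(- \frac{1}{96}\right) = - \frac{27}{32} \approx -0.84375$)
$w y = \left(- \frac{27}{32}\right) 216 = - \frac{729}{4}$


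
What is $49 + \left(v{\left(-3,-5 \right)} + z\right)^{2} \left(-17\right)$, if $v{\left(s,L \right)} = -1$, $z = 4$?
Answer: $-104$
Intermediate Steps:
$49 + \left(v{\left(-3,-5 \right)} + z\right)^{2} \left(-17\right) = 49 + \left(-1 + 4\right)^{2} \left(-17\right) = 49 + 3^{2} \left(-17\right) = 49 + 9 \left(-17\right) = 49 - 153 = -104$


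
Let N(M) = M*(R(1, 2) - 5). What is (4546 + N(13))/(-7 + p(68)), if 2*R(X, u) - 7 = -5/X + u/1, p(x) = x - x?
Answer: -4507/7 ≈ -643.86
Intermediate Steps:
p(x) = 0
R(X, u) = 7/2 + u/2 - 5/(2*X) (R(X, u) = 7/2 + (-5/X + u/1)/2 = 7/2 + (-5/X + u*1)/2 = 7/2 + (-5/X + u)/2 = 7/2 + (u - 5/X)/2 = 7/2 + (u/2 - 5/(2*X)) = 7/2 + u/2 - 5/(2*X))
N(M) = -3*M (N(M) = M*((½)*(-5 + 1*(7 + 2))/1 - 5) = M*((½)*1*(-5 + 1*9) - 5) = M*((½)*1*(-5 + 9) - 5) = M*((½)*1*4 - 5) = M*(2 - 5) = M*(-3) = -3*M)
(4546 + N(13))/(-7 + p(68)) = (4546 - 3*13)/(-7 + 0) = (4546 - 39)/(-7) = 4507*(-⅐) = -4507/7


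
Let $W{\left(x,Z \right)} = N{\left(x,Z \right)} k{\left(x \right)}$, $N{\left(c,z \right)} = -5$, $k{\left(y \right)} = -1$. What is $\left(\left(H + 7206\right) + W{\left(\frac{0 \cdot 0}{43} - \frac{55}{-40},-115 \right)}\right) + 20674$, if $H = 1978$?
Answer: $29863$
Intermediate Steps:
$W{\left(x,Z \right)} = 5$ ($W{\left(x,Z \right)} = \left(-5\right) \left(-1\right) = 5$)
$\left(\left(H + 7206\right) + W{\left(\frac{0 \cdot 0}{43} - \frac{55}{-40},-115 \right)}\right) + 20674 = \left(\left(1978 + 7206\right) + 5\right) + 20674 = \left(9184 + 5\right) + 20674 = 9189 + 20674 = 29863$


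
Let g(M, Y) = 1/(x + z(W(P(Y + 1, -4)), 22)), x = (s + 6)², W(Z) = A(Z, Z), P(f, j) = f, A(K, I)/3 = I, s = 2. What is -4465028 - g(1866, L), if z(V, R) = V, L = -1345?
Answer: -17717231103/3968 ≈ -4.4650e+6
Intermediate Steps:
A(K, I) = 3*I
W(Z) = 3*Z
x = 64 (x = (2 + 6)² = 8² = 64)
g(M, Y) = 1/(67 + 3*Y) (g(M, Y) = 1/(64 + 3*(Y + 1)) = 1/(64 + 3*(1 + Y)) = 1/(64 + (3 + 3*Y)) = 1/(67 + 3*Y))
-4465028 - g(1866, L) = -4465028 - 1/(67 + 3*(-1345)) = -4465028 - 1/(67 - 4035) = -4465028 - 1/(-3968) = -4465028 - 1*(-1/3968) = -4465028 + 1/3968 = -17717231103/3968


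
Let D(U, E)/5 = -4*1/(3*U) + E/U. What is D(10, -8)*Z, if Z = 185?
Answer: -2590/3 ≈ -863.33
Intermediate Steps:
D(U, E) = -20/(3*U) + 5*E/U (D(U, E) = 5*(-4*1/(3*U) + E/U) = 5*(-4/(3*U) + E/U) = -20/(3*U) + 5*E/U)
D(10, -8)*Z = ((5/3)*(-4 + 3*(-8))/10)*185 = ((5/3)*(⅒)*(-4 - 24))*185 = ((5/3)*(⅒)*(-28))*185 = -14/3*185 = -2590/3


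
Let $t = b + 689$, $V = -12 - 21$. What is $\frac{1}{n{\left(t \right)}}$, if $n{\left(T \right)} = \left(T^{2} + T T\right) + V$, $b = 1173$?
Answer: $\frac{1}{6934055} \approx 1.4422 \cdot 10^{-7}$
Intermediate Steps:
$V = -33$ ($V = -12 - 21 = -33$)
$t = 1862$ ($t = 1173 + 689 = 1862$)
$n{\left(T \right)} = -33 + 2 T^{2}$ ($n{\left(T \right)} = \left(T^{2} + T T\right) - 33 = \left(T^{2} + T^{2}\right) - 33 = 2 T^{2} - 33 = -33 + 2 T^{2}$)
$\frac{1}{n{\left(t \right)}} = \frac{1}{-33 + 2 \cdot 1862^{2}} = \frac{1}{-33 + 2 \cdot 3467044} = \frac{1}{-33 + 6934088} = \frac{1}{6934055}$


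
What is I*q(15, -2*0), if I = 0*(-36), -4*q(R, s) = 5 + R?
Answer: 0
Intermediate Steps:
q(R, s) = -5/4 - R/4 (q(R, s) = -(5 + R)/4 = -5/4 - R/4)
I = 0
I*q(15, -2*0) = 0*(-5/4 - ¼*15) = 0*(-5/4 - 15/4) = 0*(-5) = 0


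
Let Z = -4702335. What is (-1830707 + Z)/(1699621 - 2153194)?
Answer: 6533042/453573 ≈ 14.404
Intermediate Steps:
(-1830707 + Z)/(1699621 - 2153194) = (-1830707 - 4702335)/(1699621 - 2153194) = -6533042/(-453573) = -6533042*(-1/453573) = 6533042/453573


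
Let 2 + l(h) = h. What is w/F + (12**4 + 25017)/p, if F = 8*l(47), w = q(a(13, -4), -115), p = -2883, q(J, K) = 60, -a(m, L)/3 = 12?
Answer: -90545/5766 ≈ -15.703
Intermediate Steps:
l(h) = -2 + h
a(m, L) = -36 (a(m, L) = -3*12 = -36)
w = 60
F = 360 (F = 8*(-2 + 47) = 8*45 = 360)
w/F + (12**4 + 25017)/p = 60/360 + (12**4 + 25017)/(-2883) = 60*(1/360) + (20736 + 25017)*(-1/2883) = 1/6 + 45753*(-1/2883) = 1/6 - 15251/961 = -90545/5766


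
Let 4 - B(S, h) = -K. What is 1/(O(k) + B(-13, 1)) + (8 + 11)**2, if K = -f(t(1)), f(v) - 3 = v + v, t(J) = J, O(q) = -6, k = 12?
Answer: 2526/7 ≈ 360.86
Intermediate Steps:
f(v) = 3 + 2*v (f(v) = 3 + (v + v) = 3 + 2*v)
K = -5 (K = -(3 + 2*1) = -(3 + 2) = -1*5 = -5)
B(S, h) = -1 (B(S, h) = 4 - (-1)*(-5) = 4 - 1*5 = 4 - 5 = -1)
1/(O(k) + B(-13, 1)) + (8 + 11)**2 = 1/(-6 - 1) + (8 + 11)**2 = 1/(-7) + 19**2 = -1/7 + 361 = 2526/7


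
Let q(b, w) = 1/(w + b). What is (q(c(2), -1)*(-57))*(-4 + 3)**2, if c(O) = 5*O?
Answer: -19/3 ≈ -6.3333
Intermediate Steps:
q(b, w) = 1/(b + w)
(q(c(2), -1)*(-57))*(-4 + 3)**2 = (-57/(5*2 - 1))*(-4 + 3)**2 = (-57/(10 - 1))*(-1)**2 = (-57/9)*1 = ((1/9)*(-57))*1 = -19/3*1 = -19/3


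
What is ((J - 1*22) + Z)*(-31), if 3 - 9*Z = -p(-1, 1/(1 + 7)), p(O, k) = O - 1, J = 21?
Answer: 248/9 ≈ 27.556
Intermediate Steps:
p(O, k) = -1 + O
Z = 1/9 (Z = 1/3 - (-1)*(-1 - 1)/9 = 1/3 - (-1)*(-2)/9 = 1/3 - 1/9*2 = 1/3 - 2/9 = 1/9 ≈ 0.11111)
((J - 1*22) + Z)*(-31) = ((21 - 1*22) + 1/9)*(-31) = ((21 - 22) + 1/9)*(-31) = (-1 + 1/9)*(-31) = -8/9*(-31) = 248/9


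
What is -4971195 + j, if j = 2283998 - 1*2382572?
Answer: -5069769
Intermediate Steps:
j = -98574 (j = 2283998 - 2382572 = -98574)
-4971195 + j = -4971195 - 98574 = -5069769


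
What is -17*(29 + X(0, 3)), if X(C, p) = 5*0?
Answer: -493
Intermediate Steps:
X(C, p) = 0
-17*(29 + X(0, 3)) = -17*(29 + 0) = -17*29 = -493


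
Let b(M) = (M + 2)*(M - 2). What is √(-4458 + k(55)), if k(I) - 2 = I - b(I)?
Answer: I*√7422 ≈ 86.151*I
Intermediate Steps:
b(M) = (-2 + M)*(2 + M) (b(M) = (2 + M)*(-2 + M) = (-2 + M)*(2 + M))
k(I) = 6 + I - I² (k(I) = 2 + (I - (-4 + I²)) = 2 + (I + (4 - I²)) = 2 + (4 + I - I²) = 6 + I - I²)
√(-4458 + k(55)) = √(-4458 + (6 + 55 - 1*55²)) = √(-4458 + (6 + 55 - 1*3025)) = √(-4458 + (6 + 55 - 3025)) = √(-4458 - 2964) = √(-7422) = I*√7422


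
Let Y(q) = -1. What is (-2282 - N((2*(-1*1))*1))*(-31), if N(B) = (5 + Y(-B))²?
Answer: 71238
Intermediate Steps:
N(B) = 16 (N(B) = (5 - 1)² = 4² = 16)
(-2282 - N((2*(-1*1))*1))*(-31) = (-2282 - 1*16)*(-31) = (-2282 - 16)*(-31) = -2298*(-31) = 71238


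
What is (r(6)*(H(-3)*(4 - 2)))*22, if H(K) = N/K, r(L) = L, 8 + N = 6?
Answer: 176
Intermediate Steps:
N = -2 (N = -8 + 6 = -2)
H(K) = -2/K
(r(6)*(H(-3)*(4 - 2)))*22 = (6*((-2/(-3))*(4 - 2)))*22 = (6*(-2*(-⅓)*2))*22 = (6*((⅔)*2))*22 = (6*(4/3))*22 = 8*22 = 176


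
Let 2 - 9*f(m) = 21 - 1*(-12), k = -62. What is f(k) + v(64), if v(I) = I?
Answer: 545/9 ≈ 60.556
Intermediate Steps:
f(m) = -31/9 (f(m) = 2/9 - (21 - 1*(-12))/9 = 2/9 - (21 + 12)/9 = 2/9 - ⅑*33 = 2/9 - 11/3 = -31/9)
f(k) + v(64) = -31/9 + 64 = 545/9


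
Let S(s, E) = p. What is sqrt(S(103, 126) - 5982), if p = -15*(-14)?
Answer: 2*I*sqrt(1443) ≈ 75.974*I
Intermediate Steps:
p = 210
S(s, E) = 210
sqrt(S(103, 126) - 5982) = sqrt(210 - 5982) = sqrt(-5772) = 2*I*sqrt(1443)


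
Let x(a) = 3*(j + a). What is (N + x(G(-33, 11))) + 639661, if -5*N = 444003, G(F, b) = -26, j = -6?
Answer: 2753822/5 ≈ 5.5076e+5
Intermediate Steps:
N = -444003/5 (N = -1/5*444003 = -444003/5 ≈ -88801.)
x(a) = -18 + 3*a (x(a) = 3*(-6 + a) = -18 + 3*a)
(N + x(G(-33, 11))) + 639661 = (-444003/5 + (-18 + 3*(-26))) + 639661 = (-444003/5 + (-18 - 78)) + 639661 = (-444003/5 - 96) + 639661 = -444483/5 + 639661 = 2753822/5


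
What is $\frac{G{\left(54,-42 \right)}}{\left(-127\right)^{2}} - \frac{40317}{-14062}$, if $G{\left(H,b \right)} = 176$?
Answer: $\frac{7334245}{2548382} \approx 2.878$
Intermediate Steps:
$\frac{G{\left(54,-42 \right)}}{\left(-127\right)^{2}} - \frac{40317}{-14062} = \frac{176}{\left(-127\right)^{2}} - \frac{40317}{-14062} = \frac{176}{16129} - - \frac{453}{158} = 176 \cdot \frac{1}{16129} + \frac{453}{158} = \frac{176}{16129} + \frac{453}{158} = \frac{7334245}{2548382}$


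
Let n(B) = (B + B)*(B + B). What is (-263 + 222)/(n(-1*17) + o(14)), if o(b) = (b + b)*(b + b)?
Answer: -41/1940 ≈ -0.021134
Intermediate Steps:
o(b) = 4*b**2 (o(b) = (2*b)*(2*b) = 4*b**2)
n(B) = 4*B**2 (n(B) = (2*B)*(2*B) = 4*B**2)
(-263 + 222)/(n(-1*17) + o(14)) = (-263 + 222)/(4*(-1*17)**2 + 4*14**2) = -41/(4*(-17)**2 + 4*196) = -41/(4*289 + 784) = -41/(1156 + 784) = -41/1940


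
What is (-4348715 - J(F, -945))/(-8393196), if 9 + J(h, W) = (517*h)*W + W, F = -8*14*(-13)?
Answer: -707002879/8393196 ≈ -84.235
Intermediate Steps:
F = 1456 (F = -112*(-13) = 1456)
J(h, W) = -9 + W + 517*W*h (J(h, W) = -9 + ((517*h)*W + W) = -9 + (517*W*h + W) = -9 + (W + 517*W*h) = -9 + W + 517*W*h)
(-4348715 - J(F, -945))/(-8393196) = (-4348715 - (-9 - 945 + 517*(-945)*1456))/(-8393196) = (-4348715 - (-9 - 945 - 711350640))*(-1/8393196) = (-4348715 - 1*(-711351594))*(-1/8393196) = (-4348715 + 711351594)*(-1/8393196) = 707002879*(-1/8393196) = -707002879/8393196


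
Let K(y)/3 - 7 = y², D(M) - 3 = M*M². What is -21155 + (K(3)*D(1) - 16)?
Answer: -20979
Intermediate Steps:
D(M) = 3 + M³ (D(M) = 3 + M*M² = 3 + M³)
K(y) = 21 + 3*y²
-21155 + (K(3)*D(1) - 16) = -21155 + ((21 + 3*3²)*(3 + 1³) - 16) = -21155 + ((21 + 3*9)*(3 + 1) - 16) = -21155 + ((21 + 27)*4 - 16) = -21155 + (48*4 - 16) = -21155 + (192 - 16) = -21155 + 176 = -20979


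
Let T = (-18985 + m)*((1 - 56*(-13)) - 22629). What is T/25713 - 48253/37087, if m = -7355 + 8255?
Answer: 4895830707037/317872677 ≈ 15402.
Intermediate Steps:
m = 900
T = 396061500 (T = (-18985 + 900)*((1 - 56*(-13)) - 22629) = -18085*((1 + 728) - 22629) = -18085*(729 - 22629) = -18085*(-21900) = 396061500)
T/25713 - 48253/37087 = 396061500/25713 - 48253/37087 = 396061500*(1/25713) - 48253*1/37087 = 132020500/8571 - 48253/37087 = 4895830707037/317872677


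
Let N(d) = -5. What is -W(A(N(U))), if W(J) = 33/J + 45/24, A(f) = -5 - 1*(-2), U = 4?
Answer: 73/8 ≈ 9.1250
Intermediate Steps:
A(f) = -3 (A(f) = -5 + 2 = -3)
W(J) = 15/8 + 33/J (W(J) = 33/J + 45*(1/24) = 33/J + 15/8 = 15/8 + 33/J)
-W(A(N(U))) = -(15/8 + 33/(-3)) = -(15/8 + 33*(-1/3)) = -(15/8 - 11) = -1*(-73/8) = 73/8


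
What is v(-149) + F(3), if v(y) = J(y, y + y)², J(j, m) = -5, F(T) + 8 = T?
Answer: 20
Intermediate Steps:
F(T) = -8 + T
v(y) = 25 (v(y) = (-5)² = 25)
v(-149) + F(3) = 25 + (-8 + 3) = 25 - 5 = 20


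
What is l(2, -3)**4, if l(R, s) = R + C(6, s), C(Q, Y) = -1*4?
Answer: 16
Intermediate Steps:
C(Q, Y) = -4
l(R, s) = -4 + R (l(R, s) = R - 4 = -4 + R)
l(2, -3)**4 = (-4 + 2)**4 = (-2)**4 = 16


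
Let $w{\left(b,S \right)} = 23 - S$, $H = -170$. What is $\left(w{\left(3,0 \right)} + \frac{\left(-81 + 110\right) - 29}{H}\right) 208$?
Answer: $4784$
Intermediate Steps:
$\left(w{\left(3,0 \right)} + \frac{\left(-81 + 110\right) - 29}{H}\right) 208 = \left(\left(23 - 0\right) + \frac{\left(-81 + 110\right) - 29}{-170}\right) 208 = \left(\left(23 + 0\right) + \left(29 - 29\right) \left(- \frac{1}{170}\right)\right) 208 = \left(23 + 0 \left(- \frac{1}{170}\right)\right) 208 = \left(23 + 0\right) 208 = 23 \cdot 208 = 4784$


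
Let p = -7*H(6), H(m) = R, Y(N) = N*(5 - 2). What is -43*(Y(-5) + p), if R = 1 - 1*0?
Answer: 946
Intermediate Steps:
R = 1 (R = 1 + 0 = 1)
Y(N) = 3*N (Y(N) = N*3 = 3*N)
H(m) = 1
p = -7 (p = -7*1 = -7)
-43*(Y(-5) + p) = -43*(3*(-5) - 7) = -43*(-15 - 7) = -43*(-22) = 946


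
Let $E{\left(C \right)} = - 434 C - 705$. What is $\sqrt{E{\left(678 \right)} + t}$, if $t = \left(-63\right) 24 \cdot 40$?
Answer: $3 i \sqrt{39493} \approx 596.19 i$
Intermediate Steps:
$t = -60480$ ($t = \left(-1512\right) 40 = -60480$)
$E{\left(C \right)} = -705 - 434 C$
$\sqrt{E{\left(678 \right)} + t} = \sqrt{\left(-705 - 294252\right) - 60480} = \sqrt{-294957 - 60480} = \sqrt{-355437} = 3 i \sqrt{39493}$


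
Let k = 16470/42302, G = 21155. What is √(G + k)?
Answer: 2*√2366044135910/21151 ≈ 145.45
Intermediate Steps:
k = 8235/21151 (k = 16470*(1/42302) = 8235/21151 ≈ 0.38934)
√(G + k) = √(21155 + 8235/21151) = √(447457640/21151) = 2*√2366044135910/21151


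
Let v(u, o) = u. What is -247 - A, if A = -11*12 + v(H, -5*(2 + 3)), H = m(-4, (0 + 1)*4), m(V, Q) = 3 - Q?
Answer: -114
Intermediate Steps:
H = -1 (H = 3 - (0 + 1)*4 = 3 - 4 = -1)
A = -133 (A = -11*12 - 1 = -132 - 1 = -133)
-247 - A = -247 - 1*(-133) = -247 + 133 = -114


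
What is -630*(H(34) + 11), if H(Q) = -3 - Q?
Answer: 16380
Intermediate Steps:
-630*(H(34) + 11) = -630*((-3 - 1*34) + 11) = -630*((-3 - 34) + 11) = -630*(-37 + 11) = -630*(-26) = 16380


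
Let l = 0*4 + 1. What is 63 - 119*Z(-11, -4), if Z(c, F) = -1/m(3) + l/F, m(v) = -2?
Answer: 133/4 ≈ 33.250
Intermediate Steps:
l = 1 (l = 0 + 1 = 1)
Z(c, F) = 1/2 + 1/F (Z(c, F) = -1/(-2) + 1/F = -1*(-1/2) + 1/F = 1/2 + 1/F)
63 - 119*Z(-11, -4) = 63 - 119*(2 - 4)/(2*(-4)) = 63 - 119*(-1)*(-2)/(2*4) = 63 - 119*1/4 = 63 - 119/4 = 133/4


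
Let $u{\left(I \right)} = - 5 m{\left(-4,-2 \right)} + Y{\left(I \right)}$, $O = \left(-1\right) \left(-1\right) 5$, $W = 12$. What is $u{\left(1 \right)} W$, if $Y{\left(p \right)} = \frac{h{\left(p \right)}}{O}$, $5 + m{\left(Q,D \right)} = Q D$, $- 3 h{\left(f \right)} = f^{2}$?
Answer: $- \frac{904}{5} \approx -180.8$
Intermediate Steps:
$h{\left(f \right)} = - \frac{f^{2}}{3}$
$m{\left(Q,D \right)} = -5 + D Q$ ($m{\left(Q,D \right)} = -5 + Q D = -5 + D Q$)
$O = 5$ ($O = 1 \cdot 5 = 5$)
$Y{\left(p \right)} = - \frac{p^{2}}{15}$ ($Y{\left(p \right)} = \frac{\left(- \frac{1}{3}\right) p^{2}}{5} = - \frac{p^{2}}{3} \cdot \frac{1}{5} = - \frac{p^{2}}{15}$)
$u{\left(I \right)} = -15 - \frac{I^{2}}{15}$ ($u{\left(I \right)} = - 5 \left(-5 - -8\right) - \frac{I^{2}}{15} = - 5 \left(-5 + 8\right) - \frac{I^{2}}{15} = \left(-5\right) 3 - \frac{I^{2}}{15} = -15 - \frac{I^{2}}{15}$)
$u{\left(1 \right)} W = \left(-15 - \frac{1^{2}}{15}\right) 12 = \left(-15 - \frac{1}{15}\right) 12 = \left(- \frac{226}{15}\right) 12 = - \frac{904}{5}$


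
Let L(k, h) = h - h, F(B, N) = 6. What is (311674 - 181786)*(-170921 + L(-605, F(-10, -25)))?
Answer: -22200586848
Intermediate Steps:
L(k, h) = 0
(311674 - 181786)*(-170921 + L(-605, F(-10, -25))) = (311674 - 181786)*(-170921 + 0) = 129888*(-170921) = -22200586848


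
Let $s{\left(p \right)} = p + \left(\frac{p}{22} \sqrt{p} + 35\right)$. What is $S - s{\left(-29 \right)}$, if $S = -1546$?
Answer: $-1552 + \frac{29 i \sqrt{29}}{22} \approx -1552.0 + 7.0986 i$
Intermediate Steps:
$s{\left(p \right)} = 35 + p + \frac{p^{\frac{3}{2}}}{22}$ ($s{\left(p \right)} = p + \left(p \frac{1}{22} \sqrt{p} + 35\right) = p + \left(\frac{p}{22} \sqrt{p} + 35\right) = p + \left(\frac{p^{\frac{3}{2}}}{22} + 35\right) = p + \left(35 + \frac{p^{\frac{3}{2}}}{22}\right) = 35 + p + \frac{p^{\frac{3}{2}}}{22}$)
$S - s{\left(-29 \right)} = -1546 - \left(35 - 29 + \frac{\left(-29\right)^{\frac{3}{2}}}{22}\right) = -1546 - \left(35 - 29 + \frac{\left(-29\right) i \sqrt{29}}{22}\right) = -1546 - \left(35 - 29 - \frac{29 i \sqrt{29}}{22}\right) = -1546 - \left(6 - \frac{29 i \sqrt{29}}{22}\right) = -1552 + \frac{29 i \sqrt{29}}{22}$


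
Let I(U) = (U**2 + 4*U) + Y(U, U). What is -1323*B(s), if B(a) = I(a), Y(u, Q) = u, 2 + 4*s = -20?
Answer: -14553/4 ≈ -3638.3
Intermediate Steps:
s = -11/2 (s = -1/2 + (1/4)*(-20) = -1/2 - 5 = -11/2 ≈ -5.5000)
I(U) = U**2 + 5*U (I(U) = (U**2 + 4*U) + U = U**2 + 5*U)
B(a) = a*(5 + a)
-1323*B(s) = -(-14553)*(5 - 11/2)/2 = -(-14553)*(-1)/(2*2) = -1323*11/4 = -14553/4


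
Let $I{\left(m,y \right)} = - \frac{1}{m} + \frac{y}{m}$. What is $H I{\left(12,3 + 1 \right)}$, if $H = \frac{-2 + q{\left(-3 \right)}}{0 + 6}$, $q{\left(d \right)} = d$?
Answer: $- \frac{5}{24} \approx -0.20833$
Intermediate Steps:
$H = - \frac{5}{6}$ ($H = \frac{-2 - 3}{0 + 6} = - \frac{5}{6} \approx -0.83333$)
$H I{\left(12,3 + 1 \right)} = - \frac{5 \frac{-1 + \left(3 + 1\right)}{12}}{6} = - \frac{5 \frac{-1 + 4}{12}}{6} = - \frac{5 \cdot \frac{1}{12} \cdot 3}{6} = \left(- \frac{5}{6}\right) \frac{1}{4} = - \frac{5}{24}$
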